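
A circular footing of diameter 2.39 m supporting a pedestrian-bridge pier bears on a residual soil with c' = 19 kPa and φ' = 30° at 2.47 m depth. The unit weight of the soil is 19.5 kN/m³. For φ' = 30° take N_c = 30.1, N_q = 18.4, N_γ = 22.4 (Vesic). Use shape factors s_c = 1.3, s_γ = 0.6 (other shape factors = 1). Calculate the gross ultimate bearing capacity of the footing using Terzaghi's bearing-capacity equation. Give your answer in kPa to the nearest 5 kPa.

q_ult ≈ 1945 kPa

Effective surcharge at the founding depth q = γ·D_f = 19.5 × 2.47 = 48.165 kPa.
q_ult = c·N_c·s_c + q·N_q + 0.5·γ·B·N_γ·s_γ
     = 19 × 30.1 × 1.3 + 48.165 × 18.4 + 0.5 × 19.5 × 2.39 × 22.4 × 0.6
     = 743.47 + 886.24 + 313.19 = 1942.9 kPa.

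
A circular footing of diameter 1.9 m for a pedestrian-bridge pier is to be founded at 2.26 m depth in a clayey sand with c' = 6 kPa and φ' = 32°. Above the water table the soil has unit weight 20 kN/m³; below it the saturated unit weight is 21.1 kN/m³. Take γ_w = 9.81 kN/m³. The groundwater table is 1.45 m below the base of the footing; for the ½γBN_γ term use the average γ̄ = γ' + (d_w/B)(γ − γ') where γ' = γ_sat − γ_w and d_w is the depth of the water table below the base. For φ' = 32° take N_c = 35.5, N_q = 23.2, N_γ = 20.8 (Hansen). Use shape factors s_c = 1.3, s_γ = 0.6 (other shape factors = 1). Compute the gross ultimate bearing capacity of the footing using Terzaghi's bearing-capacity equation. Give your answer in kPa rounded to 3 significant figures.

q = γ·D_f = 20 × 2.26 = 45.2 kPa.
γ' = 11.29 kN/m³; averaging over the depth B below the base, γ̄ = γ' + (d_w/B)(γ − γ') = 17.937 kN/m³.
c·N_c·s_c = 6 × 35.5 × 1.3 = 276.9 kPa
q·N_q = 45.2 × 23.2 = 1048.6 kPa
0.5·γ·B·N_γ·s_γ = 0.5 × 17.937 × 1.9 × 20.8 × 0.6 = 212.66 kPa
q_ult = 276.9 + 1048.6 + 212.66 = 1538.2 kPa.

q_ult ≈ 1540 kPa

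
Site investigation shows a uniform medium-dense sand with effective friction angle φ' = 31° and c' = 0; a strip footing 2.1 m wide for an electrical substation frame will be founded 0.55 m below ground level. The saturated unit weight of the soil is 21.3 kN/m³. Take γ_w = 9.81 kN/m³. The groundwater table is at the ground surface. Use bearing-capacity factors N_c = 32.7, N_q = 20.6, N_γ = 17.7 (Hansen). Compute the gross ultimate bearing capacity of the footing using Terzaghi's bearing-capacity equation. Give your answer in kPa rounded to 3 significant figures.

q_ult ≈ 344 kPa

γ' = 21.3 − 9.81 = 11.49 kN/m³ (submerged throughout). q = 11.49 × 0.55 = 6.3195 kPa; the same γ' applies in the ½γBN_γ term.
q·N_q = 6.3195 × 20.6 = 130.18 kPa
0.5·γ·B·N_γ = 0.5 × 11.49 × 2.1 × 17.7 = 213.54 kPa
q_ult = 130.18 + 213.54 = 343.72 kPa.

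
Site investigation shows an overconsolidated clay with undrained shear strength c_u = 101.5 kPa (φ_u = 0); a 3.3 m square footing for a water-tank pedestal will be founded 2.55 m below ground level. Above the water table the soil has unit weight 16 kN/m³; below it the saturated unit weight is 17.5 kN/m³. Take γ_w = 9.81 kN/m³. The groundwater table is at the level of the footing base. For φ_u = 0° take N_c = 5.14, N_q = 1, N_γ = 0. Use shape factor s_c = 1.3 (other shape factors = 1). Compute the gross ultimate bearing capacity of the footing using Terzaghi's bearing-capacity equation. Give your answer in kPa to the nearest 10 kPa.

Overburden at base level: q = 16 × 2.55 = 40.8 kPa.
Cohesion term c·N_c·s_c = 101.5 × 5.14 × 1.3 = 678.22 kPa; surcharge term q·N_q = 40.8 × 1 = 40.8 kPa.
q_ult = 678.22 + 40.8 = 719.02 kPa.

q_ult ≈ 720 kPa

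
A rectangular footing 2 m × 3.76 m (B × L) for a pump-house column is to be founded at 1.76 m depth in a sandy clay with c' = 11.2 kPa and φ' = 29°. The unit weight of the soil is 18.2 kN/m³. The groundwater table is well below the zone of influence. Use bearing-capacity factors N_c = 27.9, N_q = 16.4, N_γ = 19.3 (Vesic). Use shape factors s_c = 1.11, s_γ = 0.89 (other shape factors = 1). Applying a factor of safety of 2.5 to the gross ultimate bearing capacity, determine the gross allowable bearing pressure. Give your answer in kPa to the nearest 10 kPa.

q_all ≈ 470 kPa

Overburden at base level: q = 18.2 × 1.76 = 32.032 kPa.
Cohesion term c·N_c·s_c = 11.2 × 27.9 × 1.11 = 346.85 kPa; surcharge term q·N_q = 32.032 × 16.4 = 525.32 kPa; self-weight term 0.5·γ·B·N_γ·s_γ = 0.5 × 18.2 × 2 × 19.3 × 0.89 = 312.62 kPa.
q_ult = 346.85 + 525.32 + 312.62 = 1184.8 kPa.
q_all = q_ult / FS = 1184.8 / 2.5 = 473.92 kPa.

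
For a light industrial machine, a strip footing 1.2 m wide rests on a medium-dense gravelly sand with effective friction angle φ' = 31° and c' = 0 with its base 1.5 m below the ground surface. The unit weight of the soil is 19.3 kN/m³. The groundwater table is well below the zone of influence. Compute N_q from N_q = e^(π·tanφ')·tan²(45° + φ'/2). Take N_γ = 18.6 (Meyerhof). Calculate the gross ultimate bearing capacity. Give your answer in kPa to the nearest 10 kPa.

tan31° = 0.6009, so N_q = e^(π×0.6009)·tan²(60.5°) = 6.604 × 3.124 = 20.63.
q = γ·D_f = 19.3 × 1.5 = 28.95 kPa.
q·N_q = 28.95 × 20.631 = 597.26 kPa
0.5·γ·B·N_γ = 0.5 × 19.3 × 1.2 × 18.6 = 215.39 kPa
q_ult = 597.26 + 215.39 = 812.65 kPa.

q_ult ≈ 810 kPa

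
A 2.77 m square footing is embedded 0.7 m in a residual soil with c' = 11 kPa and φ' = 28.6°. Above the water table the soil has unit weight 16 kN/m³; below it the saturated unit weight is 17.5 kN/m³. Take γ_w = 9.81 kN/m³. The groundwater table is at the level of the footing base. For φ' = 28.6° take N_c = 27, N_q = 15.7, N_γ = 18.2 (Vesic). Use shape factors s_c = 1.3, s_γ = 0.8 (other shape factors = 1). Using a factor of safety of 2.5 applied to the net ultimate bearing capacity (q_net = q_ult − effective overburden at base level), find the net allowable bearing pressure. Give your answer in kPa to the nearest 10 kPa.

q_all(net) ≈ 280 kPa

Overburden at base level: q = 16 × 0.7 = 11.2 kPa.
Below the base the soil is submerged, so the ½γBN_γ term uses γ' = 17.5 − 9.81 = 7.69 kN/m³.
Cohesion term c·N_c·s_c = 11 × 27 × 1.3 = 386.1 kPa; surcharge term q·N_q = 11.2 × 15.7 = 175.84 kPa; self-weight term 0.5·γ·B·N_γ·s_γ = 0.5 × 7.69 × 2.77 × 18.2 × 0.8 = 155.07 kPa.
q_ult = 386.1 + 175.84 + 155.07 = 717.01 kPa.
Net ultimate: q_net = 717.01 − 11.2 = 705.81 kPa.
q_all(net) = 705.81 / 2.5 = 282.33 kPa.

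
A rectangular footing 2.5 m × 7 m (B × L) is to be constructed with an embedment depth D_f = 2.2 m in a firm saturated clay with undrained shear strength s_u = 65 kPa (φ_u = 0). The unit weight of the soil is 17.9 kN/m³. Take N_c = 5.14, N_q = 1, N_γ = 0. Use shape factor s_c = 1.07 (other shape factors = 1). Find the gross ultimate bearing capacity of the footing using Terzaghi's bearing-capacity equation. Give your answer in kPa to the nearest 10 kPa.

Overburden at base level: q = 17.9 × 2.2 = 39.38 kPa.
Cohesion term c·N_c·s_c = 65 × 5.14 × 1.07 = 357.49 kPa; surcharge term q·N_q = 39.38 × 1 = 39.38 kPa.
q_ult = 357.49 + 39.38 = 396.87 kPa.

q_ult ≈ 400 kPa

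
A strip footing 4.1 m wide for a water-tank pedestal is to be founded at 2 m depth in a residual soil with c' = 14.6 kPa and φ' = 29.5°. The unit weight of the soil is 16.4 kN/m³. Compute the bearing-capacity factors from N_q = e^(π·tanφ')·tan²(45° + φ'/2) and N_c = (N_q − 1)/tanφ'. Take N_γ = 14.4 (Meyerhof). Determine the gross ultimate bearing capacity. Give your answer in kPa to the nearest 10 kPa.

tan29.5° = 0.5658, so N_q = e^(π×0.5658)·tan²(59.75°) = 5.915 × 2.94 = 17.39.
N_c = (17.39 − 1)/tan29.5° = 28.97.
Overburden at base level: q = 16.4 × 2 = 32.8 kPa.
Cohesion term c·N_c = 14.6 × 28.971 = 422.97 kPa; surcharge term q·N_q = 32.8 × 17.391 = 570.42 kPa; self-weight term 0.5·γ·B·N_γ = 0.5 × 16.4 × 4.1 × 14.4 = 484.13 kPa.
q_ult = 422.97 + 570.42 + 484.13 = 1477.5 kPa.

q_ult ≈ 1480 kPa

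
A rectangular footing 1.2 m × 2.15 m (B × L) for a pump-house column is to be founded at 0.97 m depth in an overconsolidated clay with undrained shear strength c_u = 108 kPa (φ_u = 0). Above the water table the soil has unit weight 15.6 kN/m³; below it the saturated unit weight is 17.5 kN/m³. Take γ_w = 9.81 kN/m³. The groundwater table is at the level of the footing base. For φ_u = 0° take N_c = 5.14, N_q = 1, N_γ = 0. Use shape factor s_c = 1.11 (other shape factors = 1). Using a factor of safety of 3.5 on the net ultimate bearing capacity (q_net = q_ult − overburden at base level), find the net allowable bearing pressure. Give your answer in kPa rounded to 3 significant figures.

q_all(net) ≈ 176 kPa

Overburden at base level: q = 15.6 × 0.97 = 15.132 kPa.
Cohesion term c·N_c·s_c = 108 × 5.14 × 1.11 = 616.18 kPa; surcharge term q·N_q = 15.132 × 1 = 15.132 kPa.
q_ult = 616.18 + 15.132 = 631.32 kPa.
q_net = 631.32 − 15.132 = 616.18 kPa.
q_all(net) = 616.18 / 3.5 = 176.05 kPa.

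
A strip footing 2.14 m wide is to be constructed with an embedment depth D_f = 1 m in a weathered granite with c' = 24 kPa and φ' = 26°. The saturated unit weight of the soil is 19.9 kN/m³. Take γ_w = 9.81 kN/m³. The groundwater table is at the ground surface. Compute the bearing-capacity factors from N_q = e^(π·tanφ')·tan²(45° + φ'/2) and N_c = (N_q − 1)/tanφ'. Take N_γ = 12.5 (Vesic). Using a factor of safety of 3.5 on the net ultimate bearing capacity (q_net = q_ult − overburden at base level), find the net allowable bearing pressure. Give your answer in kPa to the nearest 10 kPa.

q_all(net) ≈ 220 kPa

N_q = e^(π·tan26°)·tan²(58°) = 11.85; N_c = (N_q − 1)/tanφ' = 22.25.
Water table at ground surface, so effective unit weight γ' = 19.9 − 9.81 = 10.09 kN/m³ is used throughout; overburden q = 10.09 × 1 = 10.09 kPa; the same γ' applies in the ½γBN_γ term.
Cohesion term c·N_c = 24 × 22.254 = 534.11 kPa; surcharge term q·N_q = 10.09 × 11.854 = 119.61 kPa; self-weight term 0.5·γ·B·N_γ = 0.5 × 10.09 × 2.14 × 12.5 = 134.95 kPa.
q_ult = 534.11 + 119.61 + 134.95 = 788.67 kPa.
q_net = 788.67 − 10.09 = 778.58 kPa.
q_all(net) = 778.58 / 3.5 = 222.45 kPa.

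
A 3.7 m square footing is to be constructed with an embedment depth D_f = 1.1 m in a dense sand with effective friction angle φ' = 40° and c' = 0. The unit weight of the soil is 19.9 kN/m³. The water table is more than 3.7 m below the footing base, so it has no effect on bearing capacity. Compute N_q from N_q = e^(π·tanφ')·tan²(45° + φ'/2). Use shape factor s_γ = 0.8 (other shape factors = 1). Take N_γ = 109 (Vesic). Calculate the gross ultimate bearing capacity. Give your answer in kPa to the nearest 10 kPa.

tan40° = 0.8391, so N_q = e^(π×0.8391)·tan²(65°) = 13.959 × 4.599 = 64.2.
q = γ·D_f = 19.9 × 1.1 = 21.89 kPa.
q·N_q = 21.89 × 64.195 = 1405.2 kPa
0.5·γ·B·N_γ·s_γ = 0.5 × 19.9 × 3.7 × 109 × 0.8 = 3210.3 kPa
q_ult = 1405.2 + 3210.3 = 4615.5 kPa.

q_ult ≈ 4620 kPa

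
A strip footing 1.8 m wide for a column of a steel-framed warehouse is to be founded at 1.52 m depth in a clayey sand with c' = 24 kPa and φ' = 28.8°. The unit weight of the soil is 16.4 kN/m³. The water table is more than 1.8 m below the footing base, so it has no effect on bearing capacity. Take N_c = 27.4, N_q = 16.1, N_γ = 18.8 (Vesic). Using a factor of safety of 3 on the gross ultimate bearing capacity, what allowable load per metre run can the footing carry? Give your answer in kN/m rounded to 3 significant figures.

≈ 802 kN/m

q = γ·D_f = 16.4 × 1.52 = 24.928 kPa.
c·N_c = 24 × 27.4 = 657.6 kPa
q·N_q = 24.928 × 16.1 = 401.34 kPa
0.5·γ·B·N_γ = 0.5 × 16.4 × 1.8 × 18.8 = 277.49 kPa
q_ult = 657.6 + 401.34 + 277.49 = 1336.4 kPa.
Gross allowable pressure q_all = 1336.4 / 3 = 445.48 kPa.
Allowable wall load = q_all × B = 445.48 × 1.8 = 801.86 kN per metre run.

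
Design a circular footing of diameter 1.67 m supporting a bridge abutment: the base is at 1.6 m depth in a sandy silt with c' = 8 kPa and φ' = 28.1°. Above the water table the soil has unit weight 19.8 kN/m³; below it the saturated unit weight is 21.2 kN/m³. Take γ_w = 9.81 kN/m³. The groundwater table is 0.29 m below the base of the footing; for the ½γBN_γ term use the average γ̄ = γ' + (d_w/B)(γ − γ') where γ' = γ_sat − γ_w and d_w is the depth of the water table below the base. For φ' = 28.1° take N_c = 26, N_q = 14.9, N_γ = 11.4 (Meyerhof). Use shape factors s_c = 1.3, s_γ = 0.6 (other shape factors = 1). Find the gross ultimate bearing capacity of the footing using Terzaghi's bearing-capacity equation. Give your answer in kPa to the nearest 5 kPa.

q_ult ≈ 815 kPa

Overburden at base level: q = 19.8 × 1.6 = 31.68 kPa.
The water table is 0.29 m below the base (< B = 1.67 m), so the ½γBN_γ term uses γ̄ = γ' + (d_w/B)(γ − γ') = 11.39 + (0.29/1.67)(19.8 − 11.39) = 12.85 kN/m³.
Cohesion term c·N_c·s_c = 8 × 26 × 1.3 = 270.4 kPa; surcharge term q·N_q = 31.68 × 14.9 = 472.03 kPa; self-weight term 0.5·γ·B·N_γ·s_γ = 0.5 × 12.85 × 1.67 × 11.4 × 0.6 = 73.394 kPa.
q_ult = 270.4 + 472.03 + 73.394 = 815.83 kPa.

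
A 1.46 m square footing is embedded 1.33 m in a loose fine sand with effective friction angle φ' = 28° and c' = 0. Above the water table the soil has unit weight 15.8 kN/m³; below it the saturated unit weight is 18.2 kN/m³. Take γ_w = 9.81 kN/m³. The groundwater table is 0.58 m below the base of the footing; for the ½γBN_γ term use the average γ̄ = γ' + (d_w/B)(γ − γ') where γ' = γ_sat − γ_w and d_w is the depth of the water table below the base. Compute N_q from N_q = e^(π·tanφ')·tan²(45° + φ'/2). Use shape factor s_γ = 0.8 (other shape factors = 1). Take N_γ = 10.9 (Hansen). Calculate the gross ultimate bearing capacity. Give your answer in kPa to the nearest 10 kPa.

q_ult ≈ 380 kPa

tan28° = 0.5317, so N_q = e^(π×0.5317)·tan²(59°) = 5.314 × 2.77 = 14.72.
Effective surcharge at the founding depth q = γ·D_f = 15.8 × 1.33 = 21.014 kPa.
With d_w = 0.58 m < B, γ̄ = 8.39 + (0.58/1.46) × (15.8 − 8.39) = 11.334 kN/m³.
q_ult = q·N_q + 0.5·γ·B·N_γ·s_γ
     = 21.014 × 14.72 + 0.5 × 11.334 × 1.46 × 10.9 × 0.8
     = 309.32 + 72.146 = 381.47 kPa.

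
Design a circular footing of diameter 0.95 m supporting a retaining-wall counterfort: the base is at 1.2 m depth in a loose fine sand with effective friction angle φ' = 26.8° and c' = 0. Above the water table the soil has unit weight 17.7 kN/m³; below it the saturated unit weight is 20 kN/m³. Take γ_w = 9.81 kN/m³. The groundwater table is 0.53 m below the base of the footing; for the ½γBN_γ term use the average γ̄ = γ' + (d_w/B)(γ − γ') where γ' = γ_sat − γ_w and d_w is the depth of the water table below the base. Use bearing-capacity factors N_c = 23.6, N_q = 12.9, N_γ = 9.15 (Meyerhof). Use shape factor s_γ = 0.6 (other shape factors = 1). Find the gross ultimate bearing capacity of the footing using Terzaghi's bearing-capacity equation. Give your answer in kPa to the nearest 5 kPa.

q_ult ≈ 310 kPa

Overburden at base level: q = 17.7 × 1.2 = 21.24 kPa.
The water table is 0.53 m below the base (< B = 0.95 m), so the ½γBN_γ term uses γ̄ = γ' + (d_w/B)(γ − γ') = 10.19 + (0.53/0.95)(17.7 − 10.19) = 14.38 kN/m³.
Surcharge term q·N_q = 21.24 × 12.9 = 274 kPa; self-weight term 0.5·γ·B·N_γ·s_γ = 0.5 × 14.38 × 0.95 × 9.15 × 0.6 = 37.499 kPa.
q_ult = 274 + 37.499 = 311.49 kPa.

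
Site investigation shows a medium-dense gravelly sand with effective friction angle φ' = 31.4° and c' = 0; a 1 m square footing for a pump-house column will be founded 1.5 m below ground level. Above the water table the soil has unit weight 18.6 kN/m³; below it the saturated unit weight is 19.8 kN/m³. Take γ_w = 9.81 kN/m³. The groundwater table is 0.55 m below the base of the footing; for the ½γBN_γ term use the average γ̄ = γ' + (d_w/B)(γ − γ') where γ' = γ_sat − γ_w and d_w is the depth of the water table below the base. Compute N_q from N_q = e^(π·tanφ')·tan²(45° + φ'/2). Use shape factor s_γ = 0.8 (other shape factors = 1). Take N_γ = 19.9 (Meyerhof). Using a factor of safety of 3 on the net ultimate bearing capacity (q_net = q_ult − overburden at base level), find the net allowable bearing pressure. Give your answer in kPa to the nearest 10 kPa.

q_all(net) ≈ 230 kPa

N_q = e^(π·tan31.4°)·tan²(60.7°) = 21.61.
Overburden at base level: q = 18.6 × 1.5 = 27.9 kPa.
The water table is 0.55 m below the base (< B = 1 m), so the ½γBN_γ term uses γ̄ = γ' + (d_w/B)(γ − γ') = 9.99 + (0.55/1)(18.6 − 9.99) = 14.726 kN/m³.
Surcharge term q·N_q = 27.9 × 21.608 = 602.88 kPa; self-weight term 0.5·γ·B·N_γ·s_γ = 0.5 × 14.726 × 1 × 19.9 × 0.8 = 117.21 kPa.
q_ult = 602.88 + 117.21 = 720.09 kPa.
q_net = 720.09 − 27.9 = 692.19 kPa.
q_all(net) = 692.19 / 3 = 230.73 kPa.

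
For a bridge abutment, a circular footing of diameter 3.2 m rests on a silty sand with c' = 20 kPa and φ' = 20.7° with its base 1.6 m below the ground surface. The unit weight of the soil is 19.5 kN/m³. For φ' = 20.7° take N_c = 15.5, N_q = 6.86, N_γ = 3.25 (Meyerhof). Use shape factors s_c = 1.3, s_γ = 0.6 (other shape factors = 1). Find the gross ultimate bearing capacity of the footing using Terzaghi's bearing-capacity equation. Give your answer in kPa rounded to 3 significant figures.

q_ult ≈ 678 kPa

Overburden at base level: q = 19.5 × 1.6 = 31.2 kPa.
Cohesion term c·N_c·s_c = 20 × 15.5 × 1.3 = 403 kPa; surcharge term q·N_q = 31.2 × 6.86 = 214.03 kPa; self-weight term 0.5·γ·B·N_γ·s_γ = 0.5 × 19.5 × 3.2 × 3.25 × 0.6 = 60.84 kPa.
q_ult = 403 + 214.03 + 60.84 = 677.87 kPa.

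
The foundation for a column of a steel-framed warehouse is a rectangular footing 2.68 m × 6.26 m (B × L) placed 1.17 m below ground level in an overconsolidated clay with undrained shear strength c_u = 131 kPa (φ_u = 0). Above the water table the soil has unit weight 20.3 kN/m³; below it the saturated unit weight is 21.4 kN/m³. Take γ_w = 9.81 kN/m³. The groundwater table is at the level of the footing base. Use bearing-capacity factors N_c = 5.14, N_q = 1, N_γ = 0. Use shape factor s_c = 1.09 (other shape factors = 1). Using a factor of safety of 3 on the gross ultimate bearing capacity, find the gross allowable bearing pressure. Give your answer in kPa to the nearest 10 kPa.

q_all ≈ 250 kPa

q = γ·D_f = 20.3 × 1.17 = 23.751 kPa.
c·N_c·s_c = 131 × 5.14 × 1.09 = 733.94 kPa
q·N_q = 23.751 × 1 = 23.751 kPa
q_ult = 733.94 + 23.751 = 757.69 kPa.
q_all = 757.69 / 3 = 252.56 kPa.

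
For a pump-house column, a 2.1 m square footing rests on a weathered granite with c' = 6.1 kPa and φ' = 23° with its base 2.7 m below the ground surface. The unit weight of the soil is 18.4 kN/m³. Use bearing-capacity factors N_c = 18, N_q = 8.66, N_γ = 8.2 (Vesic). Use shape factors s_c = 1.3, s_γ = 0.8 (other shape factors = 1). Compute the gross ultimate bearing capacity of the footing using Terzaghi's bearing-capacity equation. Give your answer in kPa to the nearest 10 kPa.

q_ult ≈ 700 kPa

Effective surcharge at the founding depth q = γ·D_f = 18.4 × 2.7 = 49.68 kPa.
q_ult = c·N_c·s_c + q·N_q + 0.5·γ·B·N_γ·s_γ
     = 6.1 × 18 × 1.3 + 49.68 × 8.66 + 0.5 × 18.4 × 2.1 × 8.2 × 0.8
     = 142.74 + 430.23 + 126.74 = 699.71 kPa.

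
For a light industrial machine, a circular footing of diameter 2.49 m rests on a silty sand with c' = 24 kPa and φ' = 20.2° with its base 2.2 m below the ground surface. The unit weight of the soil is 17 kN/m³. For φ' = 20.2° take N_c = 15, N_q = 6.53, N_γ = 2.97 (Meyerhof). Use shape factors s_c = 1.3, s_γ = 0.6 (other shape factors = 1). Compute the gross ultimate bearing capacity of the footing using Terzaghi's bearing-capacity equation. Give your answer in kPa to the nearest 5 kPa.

q_ult ≈ 750 kPa

q = γ·D_f = 17 × 2.2 = 37.4 kPa.
c·N_c·s_c = 24 × 15 × 1.3 = 468 kPa
q·N_q = 37.4 × 6.53 = 244.22 kPa
0.5·γ·B·N_γ·s_γ = 0.5 × 17 × 2.49 × 2.97 × 0.6 = 37.716 kPa
q_ult = 468 + 244.22 + 37.716 = 749.94 kPa.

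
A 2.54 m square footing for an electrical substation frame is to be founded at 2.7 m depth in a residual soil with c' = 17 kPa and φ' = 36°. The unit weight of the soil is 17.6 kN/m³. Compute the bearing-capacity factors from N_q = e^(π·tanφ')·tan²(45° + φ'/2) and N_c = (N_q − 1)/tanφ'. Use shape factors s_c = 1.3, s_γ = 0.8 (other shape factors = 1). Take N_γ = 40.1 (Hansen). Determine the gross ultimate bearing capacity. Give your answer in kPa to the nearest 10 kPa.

q_ult ≈ 3630 kPa

tan36° = 0.7265, so N_q = e^(π×0.7265)·tan²(63°) = 9.801 × 3.852 = 37.75.
N_c = (37.75 − 1)/tan36° = 50.59.
q = γ·D_f = 17.6 × 2.7 = 47.52 kPa.
c·N_c·s_c = 17 × 50.585 × 1.3 = 1117.9 kPa
q·N_q = 47.52 × 37.752 = 1794 kPa
0.5·γ·B·N_γ·s_γ = 0.5 × 17.6 × 2.54 × 40.1 × 0.8 = 717.05 kPa
q_ult = 1117.9 + 1794 + 717.05 = 3629 kPa.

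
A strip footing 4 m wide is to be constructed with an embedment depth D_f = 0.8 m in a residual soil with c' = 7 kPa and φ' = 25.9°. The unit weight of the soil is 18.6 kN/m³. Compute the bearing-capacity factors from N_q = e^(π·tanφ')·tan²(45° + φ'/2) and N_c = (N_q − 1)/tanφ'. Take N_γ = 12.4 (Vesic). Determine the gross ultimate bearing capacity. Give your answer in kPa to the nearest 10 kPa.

tan25.9° = 0.4856, so N_q = e^(π×0.4856)·tan²(57.95°) = 4.597 × 2.551 = 11.73.
N_c = (11.73 − 1)/tan25.9° = 22.09.
Effective surcharge at the founding depth q = γ·D_f = 18.6 × 0.8 = 14.88 kPa.
q_ult = c·N_c + q·N_q + 0.5·γ·B·N_γ
     = 7 × 22.094 + 14.88 × 11.728 + 0.5 × 18.6 × 4 × 12.4
     = 154.66 + 174.52 + 461.28 = 790.46 kPa.

q_ult ≈ 790 kPa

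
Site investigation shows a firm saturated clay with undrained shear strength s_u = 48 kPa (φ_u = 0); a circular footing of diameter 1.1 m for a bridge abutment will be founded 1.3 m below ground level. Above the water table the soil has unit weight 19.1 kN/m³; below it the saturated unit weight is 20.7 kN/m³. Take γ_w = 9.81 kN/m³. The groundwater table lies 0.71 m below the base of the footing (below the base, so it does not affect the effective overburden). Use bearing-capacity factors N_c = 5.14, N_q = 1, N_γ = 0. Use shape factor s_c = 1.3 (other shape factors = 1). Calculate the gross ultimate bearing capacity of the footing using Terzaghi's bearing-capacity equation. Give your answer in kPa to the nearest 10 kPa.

q = γ·D_f = 19.1 × 1.3 = 24.83 kPa.
c·N_c·s_c = 48 × 5.14 × 1.3 = 320.74 kPa
q·N_q = 24.83 × 1 = 24.83 kPa
q_ult = 320.74 + 24.83 = 345.57 kPa.

q_ult ≈ 350 kPa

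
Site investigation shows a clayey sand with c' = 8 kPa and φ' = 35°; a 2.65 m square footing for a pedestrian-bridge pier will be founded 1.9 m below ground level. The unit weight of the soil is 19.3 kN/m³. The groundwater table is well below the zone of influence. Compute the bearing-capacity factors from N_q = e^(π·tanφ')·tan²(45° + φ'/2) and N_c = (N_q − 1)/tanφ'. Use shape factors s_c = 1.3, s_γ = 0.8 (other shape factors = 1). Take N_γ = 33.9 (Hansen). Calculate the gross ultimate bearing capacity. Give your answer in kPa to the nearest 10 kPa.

q_ult ≈ 2390 kPa

tan35° = 0.7002, so N_q = e^(π×0.7002)·tan²(62.5°) = 9.023 × 3.69 = 33.3.
N_c = (33.3 − 1)/tan35° = 46.12.
Effective surcharge at the founding depth q = γ·D_f = 19.3 × 1.9 = 36.67 kPa.
q_ult = c·N_c·s_c + q·N_q + 0.5·γ·B·N_γ·s_γ
     = 8 × 46.124 × 1.3 + 36.67 × 33.296 + 0.5 × 19.3 × 2.65 × 33.9 × 0.8
     = 479.69 + 1221 + 693.53 = 2394.2 kPa.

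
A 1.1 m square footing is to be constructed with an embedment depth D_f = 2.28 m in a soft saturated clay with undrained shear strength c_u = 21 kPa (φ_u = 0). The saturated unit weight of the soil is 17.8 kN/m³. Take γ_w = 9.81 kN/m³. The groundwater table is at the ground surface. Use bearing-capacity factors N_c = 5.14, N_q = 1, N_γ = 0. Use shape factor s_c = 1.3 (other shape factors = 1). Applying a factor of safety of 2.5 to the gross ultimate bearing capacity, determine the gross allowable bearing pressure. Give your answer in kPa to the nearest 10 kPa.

γ' = 17.8 − 9.81 = 7.99 kN/m³ (submerged throughout). q = 7.99 × 2.28 = 18.217 kPa.
c·N_c·s_c = 21 × 5.14 × 1.3 = 140.32 kPa
q·N_q = 18.217 × 1 = 18.217 kPa
q_ult = 140.32 + 18.217 = 158.54 kPa.
q_all = q_ult / FS = 158.54 / 2.5 = 63.416 kPa.

q_all ≈ 60 kPa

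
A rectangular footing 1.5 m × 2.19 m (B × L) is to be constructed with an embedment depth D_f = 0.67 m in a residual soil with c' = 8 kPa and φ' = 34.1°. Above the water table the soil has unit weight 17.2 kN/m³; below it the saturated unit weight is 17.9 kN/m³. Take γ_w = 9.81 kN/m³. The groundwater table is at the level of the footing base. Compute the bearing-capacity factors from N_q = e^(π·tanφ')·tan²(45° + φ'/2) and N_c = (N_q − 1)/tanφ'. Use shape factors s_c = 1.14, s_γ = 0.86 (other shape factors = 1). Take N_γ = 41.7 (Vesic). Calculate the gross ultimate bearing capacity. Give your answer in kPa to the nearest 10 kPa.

tan34.1° = 0.6771, so N_q = e^(π×0.6771)·tan²(62.05°) = 8.39 × 3.552 = 29.8.
N_c = (29.8 − 1)/tan34.1° = 42.54.
q = γ·D_f = 17.2 × 0.67 = 11.524 kPa.
For the ½γBN_γ term take γ' = 17.9 − 9.81 = 8.09 kN/m³ (soil below base is submerged).
c·N_c·s_c = 8 × 42.539 × 1.14 = 387.96 kPa
q·N_q = 11.524 × 29.801 = 343.43 kPa
0.5·γ·B·N_γ·s_γ = 0.5 × 8.09 × 1.5 × 41.7 × 0.86 = 217.59 kPa
q_ult = 387.96 + 343.43 + 217.59 = 948.98 kPa.

q_ult ≈ 950 kPa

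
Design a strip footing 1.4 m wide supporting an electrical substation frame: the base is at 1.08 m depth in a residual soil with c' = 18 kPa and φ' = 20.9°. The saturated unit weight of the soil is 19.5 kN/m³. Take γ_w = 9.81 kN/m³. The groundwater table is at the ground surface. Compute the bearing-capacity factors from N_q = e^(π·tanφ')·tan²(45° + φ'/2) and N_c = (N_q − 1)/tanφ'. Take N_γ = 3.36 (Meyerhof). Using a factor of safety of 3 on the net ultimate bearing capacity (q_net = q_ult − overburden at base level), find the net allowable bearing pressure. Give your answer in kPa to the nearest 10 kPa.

q_all(net) ≈ 120 kPa

N_q = e^(π·tan20.9°)·tan²(55.45°) = 7; N_c = (N_q − 1)/tanφ' = 15.71.
Water table at ground surface, so effective unit weight γ' = 19.5 − 9.81 = 9.69 kN/m³ is used throughout; overburden q = 9.69 × 1.08 = 10.465 kPa; the same γ' applies in the ½γBN_γ term.
Cohesion term c·N_c = 18 × 15.713 = 282.84 kPa; surcharge term q·N_q = 10.465 × 7.0002 = 73.259 kPa; self-weight term 0.5·γ·B·N_γ = 0.5 × 9.69 × 1.4 × 3.36 = 22.791 kPa.
q_ult = 282.84 + 73.259 + 22.791 = 378.88 kPa.
q_net = 378.88 − 10.465 = 368.42 kPa.
q_all(net) = 368.42 / 3 = 122.81 kPa.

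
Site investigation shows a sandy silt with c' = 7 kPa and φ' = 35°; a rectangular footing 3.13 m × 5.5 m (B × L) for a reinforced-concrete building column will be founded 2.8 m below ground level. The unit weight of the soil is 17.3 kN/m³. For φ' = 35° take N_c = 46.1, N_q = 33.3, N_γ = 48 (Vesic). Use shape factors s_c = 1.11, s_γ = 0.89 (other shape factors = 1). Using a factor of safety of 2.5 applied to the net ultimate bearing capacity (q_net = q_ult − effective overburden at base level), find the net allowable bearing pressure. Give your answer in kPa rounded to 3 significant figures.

q_all(net) ≈ 1230 kPa

Overburden at base level: q = 17.3 × 2.8 = 48.44 kPa.
Cohesion term c·N_c·s_c = 7 × 46.1 × 1.11 = 358.2 kPa; surcharge term q·N_q = 48.44 × 33.3 = 1613.1 kPa; self-weight term 0.5·γ·B·N_γ·s_γ = 0.5 × 17.3 × 3.13 × 48 × 0.89 = 1156.6 kPa.
q_ult = 358.2 + 1613.1 + 1156.6 = 3127.9 kPa.
Net ultimate: q_net = 3127.9 − 48.44 = 3079.4 kPa.
q_all(net) = 3079.4 / 2.5 = 1231.8 kPa.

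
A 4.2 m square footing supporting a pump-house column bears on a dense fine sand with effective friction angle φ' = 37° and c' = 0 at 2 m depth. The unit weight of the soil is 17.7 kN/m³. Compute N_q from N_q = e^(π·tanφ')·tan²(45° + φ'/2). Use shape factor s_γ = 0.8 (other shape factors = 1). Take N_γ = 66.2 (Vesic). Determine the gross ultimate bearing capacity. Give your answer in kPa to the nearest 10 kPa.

tan37° = 0.7536, so N_q = e^(π×0.7536)·tan²(63.5°) = 10.669 × 4.023 = 42.92.
Effective surcharge at the founding depth q = γ·D_f = 17.7 × 2 = 35.4 kPa.
q_ult = q·N_q + 0.5·γ·B·N_γ·s_γ
     = 35.4 × 42.92 + 0.5 × 17.7 × 4.2 × 66.2 × 0.8
     = 1519.4 + 1968.5 = 3487.9 kPa.

q_ult ≈ 3490 kPa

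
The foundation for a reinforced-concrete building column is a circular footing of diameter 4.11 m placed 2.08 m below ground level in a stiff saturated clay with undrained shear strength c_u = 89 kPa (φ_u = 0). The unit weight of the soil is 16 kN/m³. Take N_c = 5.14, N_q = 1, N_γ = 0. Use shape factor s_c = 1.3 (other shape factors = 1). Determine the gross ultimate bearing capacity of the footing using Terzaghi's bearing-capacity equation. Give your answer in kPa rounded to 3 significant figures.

q_ult ≈ 628 kPa

q = γ·D_f = 16 × 2.08 = 33.28 kPa.
c·N_c·s_c = 89 × 5.14 × 1.3 = 594.7 kPa
q·N_q = 33.28 × 1 = 33.28 kPa
q_ult = 594.7 + 33.28 = 627.98 kPa.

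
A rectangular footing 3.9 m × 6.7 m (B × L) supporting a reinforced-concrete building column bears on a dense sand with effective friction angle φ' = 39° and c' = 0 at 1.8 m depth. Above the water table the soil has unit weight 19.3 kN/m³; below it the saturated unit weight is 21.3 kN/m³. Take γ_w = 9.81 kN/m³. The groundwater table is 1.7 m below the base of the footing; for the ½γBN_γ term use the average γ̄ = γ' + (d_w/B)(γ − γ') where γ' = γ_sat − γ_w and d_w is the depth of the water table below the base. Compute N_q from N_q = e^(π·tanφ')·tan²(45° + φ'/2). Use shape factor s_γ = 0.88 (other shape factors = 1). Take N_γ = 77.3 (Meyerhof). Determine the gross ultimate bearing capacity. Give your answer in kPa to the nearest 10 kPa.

tan39° = 0.8098, so N_q = e^(π×0.8098)·tan²(64.5°) = 12.731 × 4.395 = 55.96.
Effective surcharge at the founding depth q = γ·D_f = 19.3 × 1.8 = 34.74 kPa.
With d_w = 1.7 m < B, γ̄ = 11.49 + (1.7/3.9) × (19.3 − 11.49) = 14.894 kN/m³.
q_ult = q·N_q + 0.5·γ·B·N_γ·s_γ
     = 34.74 × 55.957 + 0.5 × 14.894 × 3.9 × 77.3 × 0.88
     = 1944 + 1975.7 = 3919.7 kPa.

q_ult ≈ 3920 kPa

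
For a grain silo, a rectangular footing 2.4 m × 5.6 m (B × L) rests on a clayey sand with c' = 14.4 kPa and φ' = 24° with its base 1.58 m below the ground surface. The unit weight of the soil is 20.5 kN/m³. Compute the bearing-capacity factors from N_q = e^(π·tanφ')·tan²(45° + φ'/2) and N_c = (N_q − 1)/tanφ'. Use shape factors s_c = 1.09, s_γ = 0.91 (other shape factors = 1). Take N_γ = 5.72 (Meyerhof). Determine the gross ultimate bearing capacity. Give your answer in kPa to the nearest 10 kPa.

tan24° = 0.4452, so N_q = e^(π×0.4452)·tan²(57°) = 4.05 × 2.371 = 9.6.
N_c = (9.6 − 1)/tan24° = 19.32.
Effective surcharge at the founding depth q = γ·D_f = 20.5 × 1.58 = 32.39 kPa.
q_ult = c·N_c·s_c + q·N_q + 0.5·γ·B·N_γ·s_γ
     = 14.4 × 19.324 × 1.09 + 32.39 × 9.6034 + 0.5 × 20.5 × 2.4 × 5.72 × 0.91
     = 303.3 + 311.05 + 128.05 = 742.4 kPa.

q_ult ≈ 740 kPa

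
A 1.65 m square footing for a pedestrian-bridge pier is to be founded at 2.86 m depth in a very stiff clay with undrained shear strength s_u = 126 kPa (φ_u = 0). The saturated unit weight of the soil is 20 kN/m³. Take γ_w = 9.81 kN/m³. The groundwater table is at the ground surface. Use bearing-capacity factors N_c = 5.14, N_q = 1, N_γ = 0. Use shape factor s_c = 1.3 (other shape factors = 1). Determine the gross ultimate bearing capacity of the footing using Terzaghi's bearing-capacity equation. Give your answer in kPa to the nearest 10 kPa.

q_ult ≈ 870 kPa

γ' = 20 − 9.81 = 10.19 kN/m³ (submerged throughout). q = 10.19 × 2.86 = 29.143 kPa.
c·N_c·s_c = 126 × 5.14 × 1.3 = 841.93 kPa
q·N_q = 29.143 × 1 = 29.143 kPa
q_ult = 841.93 + 29.143 = 871.08 kPa.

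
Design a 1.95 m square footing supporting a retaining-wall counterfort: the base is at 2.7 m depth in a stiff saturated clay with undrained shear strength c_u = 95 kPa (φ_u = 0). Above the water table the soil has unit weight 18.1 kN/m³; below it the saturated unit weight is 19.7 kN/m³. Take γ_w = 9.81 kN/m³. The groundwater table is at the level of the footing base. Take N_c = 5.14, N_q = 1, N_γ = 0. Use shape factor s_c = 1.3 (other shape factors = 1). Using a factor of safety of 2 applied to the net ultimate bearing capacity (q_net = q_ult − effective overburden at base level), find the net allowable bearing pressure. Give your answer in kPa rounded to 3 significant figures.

q_all(net) ≈ 317 kPa

Effective surcharge at the founding depth q = γ·D_f = 18.1 × 2.7 = 48.87 kPa.
q_ult = c·N_c·s_c + q·N_q
     = 95 × 5.14 × 1.3 + 48.87 × 1
     = 634.79 + 48.87 = 683.66 kPa.
Net ultimate: q_net = 683.66 − 48.87 = 634.79 kPa.
q_all(net) = 634.79 / 2 = 317.39 kPa.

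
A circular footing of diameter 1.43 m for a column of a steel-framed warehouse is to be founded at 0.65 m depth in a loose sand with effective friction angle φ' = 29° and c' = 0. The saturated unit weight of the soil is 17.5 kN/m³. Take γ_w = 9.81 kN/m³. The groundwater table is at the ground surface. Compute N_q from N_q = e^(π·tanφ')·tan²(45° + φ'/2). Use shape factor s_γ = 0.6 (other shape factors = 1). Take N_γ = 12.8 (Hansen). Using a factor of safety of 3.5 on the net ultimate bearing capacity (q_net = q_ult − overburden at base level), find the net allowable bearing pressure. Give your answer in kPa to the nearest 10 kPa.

N_q = e^(π·tan29°)·tan²(59.5°) = 16.44.
Water table at ground surface, so effective unit weight γ' = 17.5 − 9.81 = 7.69 kN/m³ is used throughout; overburden q = 7.69 × 0.65 = 4.9985 kPa; the same γ' applies in the ½γBN_γ term.
Surcharge term q·N_q = 4.9985 × 16.443 = 82.192 kPa; self-weight term 0.5·γ·B·N_γ·s_γ = 0.5 × 7.69 × 1.43 × 12.8 × 0.6 = 42.227 kPa.
q_ult = 82.192 + 42.227 = 124.42 kPa.
q_net = 124.42 − 4.9985 = 119.42 kPa.
q_all(net) = 119.42 / 3.5 = 34.12 kPa.

q_all(net) ≈ 30 kPa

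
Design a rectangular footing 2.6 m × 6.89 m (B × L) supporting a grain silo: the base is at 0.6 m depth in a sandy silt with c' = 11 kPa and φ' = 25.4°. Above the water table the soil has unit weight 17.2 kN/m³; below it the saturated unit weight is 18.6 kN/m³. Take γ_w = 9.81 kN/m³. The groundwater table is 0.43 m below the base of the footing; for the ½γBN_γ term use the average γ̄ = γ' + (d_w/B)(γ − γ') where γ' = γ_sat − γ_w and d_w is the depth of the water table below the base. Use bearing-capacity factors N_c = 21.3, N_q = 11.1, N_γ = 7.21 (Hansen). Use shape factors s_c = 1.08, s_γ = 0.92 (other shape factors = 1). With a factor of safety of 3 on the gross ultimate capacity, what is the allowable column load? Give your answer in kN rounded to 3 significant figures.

Overburden at base level: q = 17.2 × 0.6 = 10.32 kPa.
The water table is 0.43 m below the base (< B = 2.6 m), so the ½γBN_γ term uses γ̄ = γ' + (d_w/B)(γ − γ') = 8.79 + (0.43/2.6)(17.2 − 8.79) = 10.181 kN/m³.
Cohesion term c·N_c·s_c = 11 × 21.3 × 1.08 = 253.04 kPa; surcharge term q·N_q = 10.32 × 11.1 = 114.55 kPa; self-weight term 0.5·γ·B·N_γ·s_γ = 0.5 × 10.181 × 2.6 × 7.21 × 0.92 = 87.791 kPa.
q_ult = 253.04 + 114.55 + 87.791 = 455.39 kPa.
Gross allowable pressure q_all = 455.39 / 3 = 151.8 kPa.
Footing area = 17.914 m², so allowable column load = 151.8 × 17.914 = 2719.3 kN.

P_all ≈ 2720 kN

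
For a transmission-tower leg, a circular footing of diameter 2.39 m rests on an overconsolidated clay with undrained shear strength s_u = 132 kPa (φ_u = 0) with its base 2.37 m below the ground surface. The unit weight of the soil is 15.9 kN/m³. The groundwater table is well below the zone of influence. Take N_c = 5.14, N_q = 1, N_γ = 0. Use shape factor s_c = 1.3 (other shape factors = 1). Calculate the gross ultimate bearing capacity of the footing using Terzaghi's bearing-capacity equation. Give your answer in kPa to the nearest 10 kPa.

Overburden at base level: q = 15.9 × 2.37 = 37.683 kPa.
Cohesion term c·N_c·s_c = 132 × 5.14 × 1.3 = 882.02 kPa; surcharge term q·N_q = 37.683 × 1 = 37.683 kPa.
q_ult = 882.02 + 37.683 = 919.71 kPa.

q_ult ≈ 920 kPa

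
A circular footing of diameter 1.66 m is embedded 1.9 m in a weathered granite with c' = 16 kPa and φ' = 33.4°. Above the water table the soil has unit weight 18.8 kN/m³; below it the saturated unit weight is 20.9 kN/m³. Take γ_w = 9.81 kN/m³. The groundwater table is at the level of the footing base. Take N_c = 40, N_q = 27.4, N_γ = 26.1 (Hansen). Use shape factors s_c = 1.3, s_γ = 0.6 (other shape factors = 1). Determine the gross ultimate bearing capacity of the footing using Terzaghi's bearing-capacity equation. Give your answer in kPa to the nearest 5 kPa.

q_ult ≈ 1955 kPa

q = γ·D_f = 18.8 × 1.9 = 35.72 kPa.
For the ½γBN_γ term take γ' = 20.9 − 9.81 = 11.09 kN/m³ (soil below base is submerged).
c·N_c·s_c = 16 × 40 × 1.3 = 832 kPa
q·N_q = 35.72 × 27.4 = 978.73 kPa
0.5·γ·B·N_γ·s_γ = 0.5 × 11.09 × 1.66 × 26.1 × 0.6 = 144.15 kPa
q_ult = 832 + 978.73 + 144.15 = 1954.9 kPa.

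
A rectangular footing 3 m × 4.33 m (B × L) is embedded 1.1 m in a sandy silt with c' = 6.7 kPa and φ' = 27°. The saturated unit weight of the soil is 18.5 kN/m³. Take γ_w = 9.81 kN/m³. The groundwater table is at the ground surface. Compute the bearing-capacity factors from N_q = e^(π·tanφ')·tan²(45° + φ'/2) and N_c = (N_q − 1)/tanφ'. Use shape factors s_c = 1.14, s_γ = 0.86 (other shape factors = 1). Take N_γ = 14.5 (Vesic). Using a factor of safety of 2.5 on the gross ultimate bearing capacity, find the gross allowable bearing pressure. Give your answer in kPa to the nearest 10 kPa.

q_all ≈ 190 kPa

N_q = e^(π·tan27°)·tan²(58.5°) = 13.2; N_c = (N_q − 1)/tanφ' = 23.94.
With the water table at the surface the whole profile is submerged: γ' = 18.5 − 9.81 = 8.69 kN/m³, so q = γ'·D_f = 9.559 kPa; the same γ' applies in the ½γBN_γ term.
q_ult = c·N_c·s_c + q·N_q + 0.5·γ·B·N_γ·s_γ
     = 6.7 × 23.942 × 1.14 + 9.559 × 13.199 + 0.5 × 8.69 × 3 × 14.5 × 0.86
     = 182.87 + 126.17 + 162.55 = 471.59 kPa.
q_all = 471.59 / 2.5 = 188.63 kPa.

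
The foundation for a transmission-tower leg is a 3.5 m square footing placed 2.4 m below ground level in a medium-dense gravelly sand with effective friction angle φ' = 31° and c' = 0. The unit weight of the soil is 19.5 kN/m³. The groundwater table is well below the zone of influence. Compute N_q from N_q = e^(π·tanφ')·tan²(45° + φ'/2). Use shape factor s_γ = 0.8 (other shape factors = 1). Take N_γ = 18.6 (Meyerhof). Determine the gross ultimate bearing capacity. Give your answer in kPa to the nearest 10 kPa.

q_ult ≈ 1470 kPa

tan31° = 0.6009, so N_q = e^(π×0.6009)·tan²(60.5°) = 6.604 × 3.124 = 20.63.
q = γ·D_f = 19.5 × 2.4 = 46.8 kPa.
q·N_q = 46.8 × 20.631 = 965.52 kPa
0.5·γ·B·N_γ·s_γ = 0.5 × 19.5 × 3.5 × 18.6 × 0.8 = 507.78 kPa
q_ult = 965.52 + 507.78 = 1473.3 kPa.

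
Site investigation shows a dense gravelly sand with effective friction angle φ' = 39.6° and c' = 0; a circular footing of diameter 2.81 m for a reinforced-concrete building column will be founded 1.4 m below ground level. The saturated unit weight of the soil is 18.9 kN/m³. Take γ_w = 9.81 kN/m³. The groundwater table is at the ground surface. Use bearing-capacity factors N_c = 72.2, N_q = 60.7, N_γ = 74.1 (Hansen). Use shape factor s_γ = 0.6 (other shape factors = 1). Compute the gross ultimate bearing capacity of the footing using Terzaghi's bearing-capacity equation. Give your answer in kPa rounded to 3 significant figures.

With the water table at the surface the whole profile is submerged: γ' = 18.9 − 9.81 = 9.09 kN/m³, so q = γ'·D_f = 12.726 kPa; the same γ' applies in the ½γBN_γ term.
q_ult = q·N_q + 0.5·γ·B·N_γ·s_γ
     = 12.726 × 60.7 + 0.5 × 9.09 × 2.81 × 74.1 × 0.6
     = 772.47 + 567.82 = 1340.3 kPa.

q_ult ≈ 1340 kPa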